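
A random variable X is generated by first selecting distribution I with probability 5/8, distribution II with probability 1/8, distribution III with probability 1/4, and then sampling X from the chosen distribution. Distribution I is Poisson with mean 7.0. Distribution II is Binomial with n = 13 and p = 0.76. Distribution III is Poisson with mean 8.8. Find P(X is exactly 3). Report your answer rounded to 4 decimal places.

0.0369

Conditional on each component, P(X = 3): I: 0.0521293; II: 7.96011e-05; III: 0.0171201.
By total probability, P(X = 3) = 0.625·0.0521293 + 0.125·7.96011e-05 + 0.25·0.0171201 = 0.0368707.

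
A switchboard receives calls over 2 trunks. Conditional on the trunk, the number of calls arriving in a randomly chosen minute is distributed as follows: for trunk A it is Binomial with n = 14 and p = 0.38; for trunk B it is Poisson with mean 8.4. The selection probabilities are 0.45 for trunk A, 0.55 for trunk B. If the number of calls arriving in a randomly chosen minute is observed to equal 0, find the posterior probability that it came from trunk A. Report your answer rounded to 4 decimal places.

0.8186

Likelihoods P(X=0 | ·): A: 0.00124018; B: 0.000224867.
Posterior ∝ prior × likelihood. Numerator for A: 0.45·0.00124018 = 0.00055808.
Normalizing constant: 0.45·0.00124018 + 0.55·0.000224867 = 0.000681757.
P(A | observation) = 0.00055808 / 0.000681757 = 0.818591.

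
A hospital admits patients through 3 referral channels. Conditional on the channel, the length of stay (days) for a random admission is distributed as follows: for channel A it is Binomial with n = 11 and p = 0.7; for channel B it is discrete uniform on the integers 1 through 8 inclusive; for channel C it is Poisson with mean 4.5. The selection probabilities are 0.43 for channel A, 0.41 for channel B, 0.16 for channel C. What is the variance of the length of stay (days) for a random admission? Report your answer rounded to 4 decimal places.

Per component, A: μ=7.7, E[X²]=61.6; B: μ=4.5, E[X²]=25.5; C: μ=4.5, E[X²]=24.75.
E[X] = 0.43·7.7 + 0.41·4.5 + 0.16·4.5 = 5.876.
E[X²] = 0.43·61.6 + 0.41·25.5 + 0.16·24.75 = 40.903.
Var(X) = E[X²] − (E[X])² = 40.903 − 34.5274 = 6.37562.

6.3756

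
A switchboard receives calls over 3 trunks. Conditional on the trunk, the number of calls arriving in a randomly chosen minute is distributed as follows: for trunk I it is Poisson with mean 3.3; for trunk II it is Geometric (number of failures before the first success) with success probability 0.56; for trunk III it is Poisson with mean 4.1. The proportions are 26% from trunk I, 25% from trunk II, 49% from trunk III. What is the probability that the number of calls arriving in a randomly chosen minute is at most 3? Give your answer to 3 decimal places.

Conditional on each trunk, P(X ≤ 3): I: 0.580338; II: 0.962519; III: 0.414182.
By total probability, P(X ≤ 3) = 0.26·0.580338 + 0.25·0.962519 + 0.49·0.414182 = 0.594467.

0.594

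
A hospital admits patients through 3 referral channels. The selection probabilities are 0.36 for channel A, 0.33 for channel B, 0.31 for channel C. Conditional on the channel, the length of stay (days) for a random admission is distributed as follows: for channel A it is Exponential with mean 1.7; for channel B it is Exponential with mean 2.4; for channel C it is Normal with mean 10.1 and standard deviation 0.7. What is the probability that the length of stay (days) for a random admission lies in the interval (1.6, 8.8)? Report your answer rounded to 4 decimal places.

0.3092

Conditional on each channel, P(1.6 < X < 8.8): A: 0.384521; B: 0.487856; C: 0.0316454.
By total probability, P(1.6 < X < 8.8) = 0.36·0.384521 + 0.33·0.487856 + 0.31·0.0316454 = 0.30923.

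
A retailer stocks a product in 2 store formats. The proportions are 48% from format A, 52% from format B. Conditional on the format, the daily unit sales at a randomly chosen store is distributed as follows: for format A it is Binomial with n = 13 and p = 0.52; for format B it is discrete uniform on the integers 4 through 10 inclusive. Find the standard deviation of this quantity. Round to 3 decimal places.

1.911

Per component, A: μ=6.76, E[X²]=48.9424; B: μ=7, E[X²]=53.
E[X] = 0.48·6.76 + 0.52·7 = 6.8848.
E[X²] = 0.48·48.9424 + 0.52·53 = 51.0524.
Var(X) = E[X²] − (E[X])² = 51.0524 − 47.4005 = 3.65188.
SD(X) = √3.65188 = 1.91099.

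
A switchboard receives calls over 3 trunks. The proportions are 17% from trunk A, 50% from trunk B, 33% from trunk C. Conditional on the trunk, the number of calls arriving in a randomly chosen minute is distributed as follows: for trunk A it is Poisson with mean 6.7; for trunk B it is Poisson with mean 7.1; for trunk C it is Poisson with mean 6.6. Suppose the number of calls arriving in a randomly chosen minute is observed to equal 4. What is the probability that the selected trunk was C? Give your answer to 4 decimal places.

Likelihoods P(X=4 | ·): A: 0.103351; B: 0.0873638; C: 0.107553.
Posterior ∝ prior × likelihood. Numerator for C: 0.33·0.107553 = 0.0354924.
Normalizing constant: 0.17·0.103351 + 0.5·0.0873638 + 0.33·0.107553 = 0.0967439.
P(C | observation) = 0.0354924 / 0.0967439 = 0.366869.

0.3669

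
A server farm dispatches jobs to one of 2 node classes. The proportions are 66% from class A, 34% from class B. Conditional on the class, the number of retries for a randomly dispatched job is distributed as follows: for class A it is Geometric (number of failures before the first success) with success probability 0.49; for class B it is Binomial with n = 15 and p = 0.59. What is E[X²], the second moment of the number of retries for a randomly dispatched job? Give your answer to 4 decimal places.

29.9802

For each component E[X²] = Var + (mean)², giving A: 3.20741; B: 81.951.
Overall E[X²] = 0.66·3.20741 + 0.34·81.951 = 29.9802.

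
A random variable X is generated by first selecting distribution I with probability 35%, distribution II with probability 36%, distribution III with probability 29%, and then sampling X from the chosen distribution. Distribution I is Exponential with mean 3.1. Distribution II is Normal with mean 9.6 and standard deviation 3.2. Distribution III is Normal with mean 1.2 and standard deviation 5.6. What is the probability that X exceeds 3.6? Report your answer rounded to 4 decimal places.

Conditional on each component, P(X > 3.6): I: 0.313082; II: 0.969604; III: 0.334118.
By total probability, P(X > 3.6) = 0.35·0.313082 + 0.36·0.969604 + 0.29·0.334118 = 0.55553.

0.5555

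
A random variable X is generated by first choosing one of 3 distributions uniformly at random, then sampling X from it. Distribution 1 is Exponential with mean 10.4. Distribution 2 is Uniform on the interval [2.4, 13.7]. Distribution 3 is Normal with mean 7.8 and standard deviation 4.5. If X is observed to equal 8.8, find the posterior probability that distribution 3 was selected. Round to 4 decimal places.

Likelihoods f(8.8 | ·): 1: 0.041256; 2: 0.0884956; 3: 0.0864917.
Posterior ∝ prior × likelihood. Numerator for 3: 0.333333·0.0864917 = 0.0288306.
Normalizing constant: 0.333333·0.041256 + 0.333333·0.0884956 + 0.333333·0.0864917 = 0.0720811.
P(3 | observation) = 0.0288306 / 0.0720811 = 0.399974.

0.4000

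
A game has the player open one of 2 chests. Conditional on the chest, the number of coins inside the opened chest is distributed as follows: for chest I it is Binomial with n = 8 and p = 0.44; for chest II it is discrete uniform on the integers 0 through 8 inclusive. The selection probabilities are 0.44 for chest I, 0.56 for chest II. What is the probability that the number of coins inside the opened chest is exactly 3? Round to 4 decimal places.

Conditional on each chest, P(X = 3): I: 0.262716; II: 0.111111.
By total probability, P(X = 3) = 0.44·0.262716 + 0.56·0.111111 = 0.177817.

0.1778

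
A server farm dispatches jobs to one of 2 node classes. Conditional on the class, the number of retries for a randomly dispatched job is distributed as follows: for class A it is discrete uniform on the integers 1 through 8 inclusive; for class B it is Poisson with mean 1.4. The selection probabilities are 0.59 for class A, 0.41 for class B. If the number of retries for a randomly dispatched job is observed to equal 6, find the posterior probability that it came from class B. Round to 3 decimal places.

0.014

Likelihoods P(X=6 | ·): A: 0.125; B: 0.00257883.
Posterior ∝ prior × likelihood. Numerator for B: 0.41·0.00257883 = 0.00105732.
Normalizing constant: 0.59·0.125 + 0.41·0.00257883 = 0.0748073.
P(B | observation) = 0.00105732 / 0.0748073 = 0.0141339.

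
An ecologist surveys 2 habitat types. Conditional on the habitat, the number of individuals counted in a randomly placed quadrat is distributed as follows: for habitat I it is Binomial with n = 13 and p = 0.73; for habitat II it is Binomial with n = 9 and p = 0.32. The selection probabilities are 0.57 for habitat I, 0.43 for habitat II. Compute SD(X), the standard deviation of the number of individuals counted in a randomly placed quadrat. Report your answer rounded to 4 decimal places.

3.6072

Per component, I: μ=9.49, E[X²]=92.6224; II: μ=2.88, E[X²]=10.2528.
E[X] = 0.57·9.49 + 0.43·2.88 = 6.6477.
E[X²] = 0.57·92.6224 + 0.43·10.2528 = 57.2035.
Var(X) = E[X²] − (E[X])² = 57.2035 − 44.1919 = 13.0116.
SD(X) = √13.0116 = 3.60715.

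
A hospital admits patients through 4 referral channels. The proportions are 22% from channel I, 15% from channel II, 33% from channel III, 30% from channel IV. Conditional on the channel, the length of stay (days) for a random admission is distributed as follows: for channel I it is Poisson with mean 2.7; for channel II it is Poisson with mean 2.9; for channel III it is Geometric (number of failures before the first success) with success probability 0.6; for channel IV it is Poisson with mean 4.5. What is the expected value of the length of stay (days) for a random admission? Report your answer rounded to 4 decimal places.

2.5990

Component means — I: 2.7; II: 2.9; III: 0.666667; IV: 4.5.
E[X] = 0.22·2.7 + 0.15·2.9 + 0.33·0.666667 + 0.3·4.5 = 2.599.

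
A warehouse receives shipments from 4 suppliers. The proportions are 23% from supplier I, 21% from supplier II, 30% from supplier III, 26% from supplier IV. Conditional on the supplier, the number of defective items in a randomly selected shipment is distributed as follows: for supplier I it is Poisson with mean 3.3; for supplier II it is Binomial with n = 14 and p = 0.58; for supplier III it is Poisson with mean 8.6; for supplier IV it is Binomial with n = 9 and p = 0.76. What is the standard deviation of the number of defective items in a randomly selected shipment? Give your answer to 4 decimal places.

Per component, I: μ=3.3, E[X²]=14.19; II: μ=8.12, E[X²]=69.3448; III: μ=8.6, E[X²]=82.56; IV: μ=6.84, E[X²]=48.4272.
E[X] = 0.23·3.3 + 0.21·8.12 + 0.3·8.6 + 0.26·6.84 = 6.8226.
E[X²] = 0.23·14.19 + 0.21·69.3448 + 0.3·82.56 + 0.26·48.4272 = 55.1852.
Var(X) = E[X²] − (E[X])² = 55.1852 − 46.5479 = 8.63731.
SD(X) = √8.63731 = 2.93893.

2.9389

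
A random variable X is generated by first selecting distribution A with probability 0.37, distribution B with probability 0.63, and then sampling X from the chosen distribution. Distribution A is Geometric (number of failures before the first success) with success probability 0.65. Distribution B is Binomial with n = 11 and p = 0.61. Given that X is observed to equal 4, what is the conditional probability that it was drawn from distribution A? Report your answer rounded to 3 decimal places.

Likelihoods P(X=4 | ·): A: 0.00975406; B: 0.0627026.
Posterior ∝ prior × likelihood. Numerator for A: 0.37·0.00975406 = 0.003609.
Normalizing constant: 0.37·0.00975406 + 0.63·0.0627026 = 0.0431116.
P(A | observation) = 0.003609 / 0.0431116 = 0.083713.

0.084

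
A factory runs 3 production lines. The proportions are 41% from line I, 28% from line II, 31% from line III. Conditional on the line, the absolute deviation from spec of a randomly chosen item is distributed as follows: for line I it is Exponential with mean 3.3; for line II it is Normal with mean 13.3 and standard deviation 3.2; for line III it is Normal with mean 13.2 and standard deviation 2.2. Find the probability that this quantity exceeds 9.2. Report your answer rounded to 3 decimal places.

Conditional on each line, P(X > 9.2): I: 0.0615516; II: 0.899947; III: 0.965482.
By total probability, P(X > 9.2) = 0.41·0.0615516 + 0.28·0.899947 + 0.31·0.965482 = 0.576521.

0.577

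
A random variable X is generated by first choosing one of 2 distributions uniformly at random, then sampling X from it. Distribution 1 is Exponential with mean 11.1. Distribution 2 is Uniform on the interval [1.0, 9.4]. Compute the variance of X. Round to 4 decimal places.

Per component, 1: μ=11.1, E[X²]=246.42; 2: μ=5.2, E[X²]=32.92.
E[X] = 0.5·11.1 + 0.5·5.2 = 8.15.
E[X²] = 0.5·246.42 + 0.5·32.92 = 139.67.
Var(X) = E[X²] − (E[X])² = 139.67 − 66.4225 = 73.2475.

73.2475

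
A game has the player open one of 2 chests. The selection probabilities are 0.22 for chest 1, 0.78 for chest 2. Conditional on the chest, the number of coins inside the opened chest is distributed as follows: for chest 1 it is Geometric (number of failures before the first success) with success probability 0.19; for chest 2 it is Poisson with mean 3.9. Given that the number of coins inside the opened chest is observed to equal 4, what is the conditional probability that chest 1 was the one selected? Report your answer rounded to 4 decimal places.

0.1057

Likelihoods P(X=4 | ·): 1: 0.0817888; 2: 0.195119.
Posterior ∝ prior × likelihood. Numerator for 1: 0.22·0.0817888 = 0.0179935.
Normalizing constant: 0.22·0.0817888 + 0.78·0.195119 = 0.170186.
P(1 | observation) = 0.0179935 / 0.170186 = 0.105729.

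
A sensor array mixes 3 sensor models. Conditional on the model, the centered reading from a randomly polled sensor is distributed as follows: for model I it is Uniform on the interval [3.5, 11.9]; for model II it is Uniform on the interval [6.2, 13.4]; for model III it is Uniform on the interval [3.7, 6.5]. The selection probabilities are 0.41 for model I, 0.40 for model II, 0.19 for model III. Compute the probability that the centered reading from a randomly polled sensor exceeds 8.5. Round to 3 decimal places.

Conditional on each model, P(X > 8.5): I: 0.404762; II: 0.680556; III: 0.
By total probability, P(X > 8.5) = 0.41·0.404762 + 0.4·0.680556 + 0.19·0 = 0.438175.

0.438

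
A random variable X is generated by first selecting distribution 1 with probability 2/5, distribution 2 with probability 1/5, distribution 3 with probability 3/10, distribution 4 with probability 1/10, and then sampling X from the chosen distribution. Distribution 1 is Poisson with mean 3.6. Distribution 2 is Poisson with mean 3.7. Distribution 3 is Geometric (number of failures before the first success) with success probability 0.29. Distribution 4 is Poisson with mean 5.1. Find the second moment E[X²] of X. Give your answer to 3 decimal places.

For each component E[X²] = Var + (mean)², giving 1: 16.56; 2: 17.39; 3: 14.4364; 4: 31.11.
Overall E[X²] = 0.4·16.56 + 0.2·17.39 + 0.3·14.4364 + 0.1·31.11 = 17.5439.

17.544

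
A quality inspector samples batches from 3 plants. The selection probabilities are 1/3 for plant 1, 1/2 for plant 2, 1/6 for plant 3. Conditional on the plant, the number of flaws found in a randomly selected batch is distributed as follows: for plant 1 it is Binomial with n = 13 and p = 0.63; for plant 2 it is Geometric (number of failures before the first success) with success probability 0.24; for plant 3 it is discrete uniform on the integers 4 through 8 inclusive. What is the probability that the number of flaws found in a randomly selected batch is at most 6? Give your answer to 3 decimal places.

Conditional on each plant, P(X ≤ 6): 1: 0.1654; 2: 0.853548; 3: 0.6.
By total probability, P(X ≤ 6) = 0.333333·0.1654 + 0.5·0.853548 + 0.166667·0.6 = 0.581908.

0.582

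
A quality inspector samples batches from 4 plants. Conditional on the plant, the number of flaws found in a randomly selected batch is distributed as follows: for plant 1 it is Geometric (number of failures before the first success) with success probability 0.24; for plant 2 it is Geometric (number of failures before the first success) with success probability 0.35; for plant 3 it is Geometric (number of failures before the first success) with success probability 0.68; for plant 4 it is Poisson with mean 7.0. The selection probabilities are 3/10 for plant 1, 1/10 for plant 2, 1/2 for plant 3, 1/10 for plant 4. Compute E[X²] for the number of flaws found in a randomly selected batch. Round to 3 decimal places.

13.899

For each component E[X²] = Var + (mean)², giving 1: 23.2222; 2: 8.7551; 3: 0.913495; 4: 56.
Overall E[X²] = 0.3·23.2222 + 0.1·8.7551 + 0.5·0.913495 + 0.1·56 = 13.8989.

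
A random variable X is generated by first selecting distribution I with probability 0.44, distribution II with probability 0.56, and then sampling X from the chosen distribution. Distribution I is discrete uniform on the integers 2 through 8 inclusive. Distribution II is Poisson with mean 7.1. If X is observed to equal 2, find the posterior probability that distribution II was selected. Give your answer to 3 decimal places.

Likelihoods P(X=2 | ·): I: 0.142857; II: 0.0207968.
Posterior ∝ prior × likelihood. Numerator for II: 0.56·0.0207968 = 0.0116462.
Normalizing constant: 0.44·0.142857 + 0.56·0.0207968 = 0.0745033.
P(II | observation) = 0.0116462 / 0.0745033 = 0.156318.

0.156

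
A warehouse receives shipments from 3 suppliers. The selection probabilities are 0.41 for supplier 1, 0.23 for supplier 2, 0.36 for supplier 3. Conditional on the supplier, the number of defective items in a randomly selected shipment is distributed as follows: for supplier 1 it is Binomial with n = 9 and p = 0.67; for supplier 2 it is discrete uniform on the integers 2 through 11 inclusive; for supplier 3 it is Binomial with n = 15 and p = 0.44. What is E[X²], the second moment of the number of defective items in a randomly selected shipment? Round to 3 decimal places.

For each component E[X²] = Var + (mean)², giving 1: 38.3508; 2: 50.5; 3: 47.256.
Overall E[X²] = 0.41·38.3508 + 0.23·50.5 + 0.36·47.256 = 44.351.

44.351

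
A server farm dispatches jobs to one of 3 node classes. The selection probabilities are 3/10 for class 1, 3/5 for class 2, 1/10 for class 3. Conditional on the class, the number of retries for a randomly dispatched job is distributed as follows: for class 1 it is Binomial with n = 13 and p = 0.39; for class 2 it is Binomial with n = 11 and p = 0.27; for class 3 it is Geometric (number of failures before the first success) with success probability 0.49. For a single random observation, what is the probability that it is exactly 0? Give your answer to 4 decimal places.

0.0683

Conditional on each class, P(X = 0): 1: 0.00161915; 2: 0.0313727; 3: 0.49.
By total probability, P(X = 0) = 0.3·0.00161915 + 0.6·0.0313727 + 0.1·0.49 = 0.0683093.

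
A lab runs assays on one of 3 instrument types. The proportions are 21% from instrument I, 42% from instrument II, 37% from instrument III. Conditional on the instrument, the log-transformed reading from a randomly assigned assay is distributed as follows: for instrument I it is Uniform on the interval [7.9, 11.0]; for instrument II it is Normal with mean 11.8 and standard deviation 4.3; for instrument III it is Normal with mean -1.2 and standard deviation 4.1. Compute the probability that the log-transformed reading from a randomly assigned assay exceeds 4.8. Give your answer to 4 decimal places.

Conditional on each instrument, P(X > 4.8): I: 1; II: 0.948228; III: 0.071677.
By total probability, P(X > 4.8) = 0.21·1 + 0.42·0.948228 + 0.37·0.071677 = 0.634776.

0.6348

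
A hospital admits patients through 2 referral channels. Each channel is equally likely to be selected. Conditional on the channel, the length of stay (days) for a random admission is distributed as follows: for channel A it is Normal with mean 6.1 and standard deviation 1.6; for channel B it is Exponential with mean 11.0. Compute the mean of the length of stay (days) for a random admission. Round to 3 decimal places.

8.550

Component means — A: 6.1; B: 11.
E[X] = 0.5·6.1 + 0.5·11 = 8.55.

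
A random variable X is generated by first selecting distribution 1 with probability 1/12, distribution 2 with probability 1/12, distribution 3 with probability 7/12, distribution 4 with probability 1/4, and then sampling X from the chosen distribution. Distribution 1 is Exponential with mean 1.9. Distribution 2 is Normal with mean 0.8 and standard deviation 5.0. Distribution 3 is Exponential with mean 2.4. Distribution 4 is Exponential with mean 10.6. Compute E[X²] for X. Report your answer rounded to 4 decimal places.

65.6383

For each component E[X²] = Var + (mean)², giving 1: 7.22; 2: 25.64; 3: 11.52; 4: 224.72.
Overall E[X²] = 0.0833333·7.22 + 0.0833333·25.64 + 0.583333·11.52 + 0.25·224.72 = 65.6383.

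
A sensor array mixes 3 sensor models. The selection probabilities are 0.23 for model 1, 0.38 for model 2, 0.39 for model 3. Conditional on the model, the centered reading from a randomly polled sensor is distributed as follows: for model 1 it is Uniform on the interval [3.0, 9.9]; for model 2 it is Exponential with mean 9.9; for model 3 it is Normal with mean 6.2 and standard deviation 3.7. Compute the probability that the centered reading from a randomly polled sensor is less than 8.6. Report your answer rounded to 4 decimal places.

0.6965

Conditional on each model, P(X < 8.6): 1: 0.811594; 2: 0.580498; 3: 0.741717.
By total probability, P(X < 8.6) = 0.23·0.811594 + 0.38·0.580498 + 0.39·0.741717 = 0.696526.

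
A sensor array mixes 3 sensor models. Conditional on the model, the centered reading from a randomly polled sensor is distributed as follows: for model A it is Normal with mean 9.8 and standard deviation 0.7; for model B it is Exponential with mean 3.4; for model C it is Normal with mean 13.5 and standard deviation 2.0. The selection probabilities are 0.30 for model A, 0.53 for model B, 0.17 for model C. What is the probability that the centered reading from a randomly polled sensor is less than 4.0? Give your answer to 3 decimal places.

0.367

Conditional on each model, P(X < 4.0): A: 5.55112e-17; B: 0.691635; C: 1.01708e-06.
By total probability, P(X < 4.0) = 0.3·5.55112e-17 + 0.53·0.691635 + 0.17·1.01708e-06 = 0.366567.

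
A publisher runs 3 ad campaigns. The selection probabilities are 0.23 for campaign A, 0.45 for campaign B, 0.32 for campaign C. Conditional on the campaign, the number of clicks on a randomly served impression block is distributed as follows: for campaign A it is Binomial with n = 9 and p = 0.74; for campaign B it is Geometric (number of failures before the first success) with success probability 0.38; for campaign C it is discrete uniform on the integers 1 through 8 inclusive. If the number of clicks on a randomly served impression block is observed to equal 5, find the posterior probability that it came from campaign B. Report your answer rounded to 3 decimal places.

0.184

Likelihoods P(X=5 | ·): A: 0.127768; B: 0.034813; C: 0.125.
Posterior ∝ prior × likelihood. Numerator for B: 0.45·0.034813 = 0.0156659.
Normalizing constant: 0.23·0.127768 + 0.45·0.034813 + 0.32·0.125 = 0.0850525.
P(B | observation) = 0.0156659 / 0.0850525 = 0.184191.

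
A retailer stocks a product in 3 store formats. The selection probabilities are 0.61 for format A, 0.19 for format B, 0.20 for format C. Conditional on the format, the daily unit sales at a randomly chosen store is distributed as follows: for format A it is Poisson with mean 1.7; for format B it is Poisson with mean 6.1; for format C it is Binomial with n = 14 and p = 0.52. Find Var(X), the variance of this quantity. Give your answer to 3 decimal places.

8.990

Per component, A: μ=1.7, E[X²]=4.59; B: μ=6.1, E[X²]=43.31; C: μ=7.28, E[X²]=56.4928.
E[X] = 0.61·1.7 + 0.19·6.1 + 0.2·7.28 = 3.652.
E[X²] = 0.61·4.59 + 0.19·43.31 + 0.2·56.4928 = 22.3274.
Var(X) = E[X²] − (E[X])² = 22.3274 − 13.3371 = 8.99026.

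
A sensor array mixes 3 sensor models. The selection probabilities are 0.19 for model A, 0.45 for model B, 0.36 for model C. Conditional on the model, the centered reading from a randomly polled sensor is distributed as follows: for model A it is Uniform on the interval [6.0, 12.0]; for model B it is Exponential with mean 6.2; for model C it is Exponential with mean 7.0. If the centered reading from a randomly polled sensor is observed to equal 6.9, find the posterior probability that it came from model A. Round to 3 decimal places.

Likelihoods f(6.9 | ·): A: 0.166667; B: 0.0530006; C: 0.0533104.
Posterior ∝ prior × likelihood. Numerator for A: 0.19·0.166667 = 0.0316667.
Normalizing constant: 0.19·0.166667 + 0.45·0.0530006 + 0.36·0.0533104 = 0.0747087.
P(A | observation) = 0.0316667 / 0.0747087 = 0.423869.

0.424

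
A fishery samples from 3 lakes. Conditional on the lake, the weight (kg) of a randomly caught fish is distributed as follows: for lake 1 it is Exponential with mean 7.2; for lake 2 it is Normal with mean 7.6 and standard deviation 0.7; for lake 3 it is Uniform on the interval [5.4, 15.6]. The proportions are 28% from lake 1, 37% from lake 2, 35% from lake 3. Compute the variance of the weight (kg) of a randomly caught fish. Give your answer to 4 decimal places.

Per component, 1: μ=7.2, E[X²]=103.68; 2: μ=7.6, E[X²]=58.25; 3: μ=10.5, E[X²]=118.92.
E[X] = 0.28·7.2 + 0.37·7.6 + 0.35·10.5 = 8.503.
E[X²] = 0.28·103.68 + 0.37·58.25 + 0.35·118.92 = 92.2049.
Var(X) = E[X²] − (E[X])² = 92.2049 − 72.301 = 19.9039.

19.9039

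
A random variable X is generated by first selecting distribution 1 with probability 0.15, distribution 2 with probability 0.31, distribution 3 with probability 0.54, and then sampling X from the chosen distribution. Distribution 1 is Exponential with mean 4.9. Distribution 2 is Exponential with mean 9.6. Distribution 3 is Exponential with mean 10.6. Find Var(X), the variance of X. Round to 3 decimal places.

Per component, 1: μ=4.9, E[X²]=48.02; 2: μ=9.6, E[X²]=184.32; 3: μ=10.6, E[X²]=224.72.
E[X] = 0.15·4.9 + 0.31·9.6 + 0.54·10.6 = 9.435.
E[X²] = 0.15·48.02 + 0.31·184.32 + 0.54·224.72 = 185.691.
Var(X) = E[X²] − (E[X])² = 185.691 − 89.0192 = 96.6718.

96.672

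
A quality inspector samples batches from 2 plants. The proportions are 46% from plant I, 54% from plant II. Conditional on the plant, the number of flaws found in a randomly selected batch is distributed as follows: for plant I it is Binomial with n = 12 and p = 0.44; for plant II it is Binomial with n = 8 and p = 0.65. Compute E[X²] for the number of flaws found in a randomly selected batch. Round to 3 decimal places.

29.769

For each component E[X²] = Var + (mean)², giving I: 30.8352; II: 28.86.
Overall E[X²] = 0.46·30.8352 + 0.54·28.86 = 29.7686.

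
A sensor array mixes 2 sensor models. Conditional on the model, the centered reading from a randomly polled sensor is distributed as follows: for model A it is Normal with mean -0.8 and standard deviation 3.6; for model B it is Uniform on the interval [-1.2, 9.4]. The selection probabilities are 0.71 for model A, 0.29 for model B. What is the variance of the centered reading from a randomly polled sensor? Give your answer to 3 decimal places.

16.861

Per component, A: μ=-0.8, E[X²]=13.6; B: μ=4.1, E[X²]=26.1733.
E[X] = 0.71·-0.8 + 0.29·4.1 = 0.621.
E[X²] = 0.71·13.6 + 0.29·26.1733 = 17.2463.
Var(X) = E[X²] − (E[X])² = 17.2463 − 0.385641 = 16.8606.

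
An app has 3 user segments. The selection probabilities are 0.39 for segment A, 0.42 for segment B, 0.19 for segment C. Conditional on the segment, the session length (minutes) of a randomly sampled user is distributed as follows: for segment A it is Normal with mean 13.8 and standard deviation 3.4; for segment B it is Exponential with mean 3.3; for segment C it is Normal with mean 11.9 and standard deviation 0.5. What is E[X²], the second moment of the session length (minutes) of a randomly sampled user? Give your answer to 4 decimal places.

For each component E[X²] = Var + (mean)², giving A: 202; B: 21.78; C: 141.86.
Overall E[X²] = 0.39·202 + 0.42·21.78 + 0.19·141.86 = 114.881.

114.8810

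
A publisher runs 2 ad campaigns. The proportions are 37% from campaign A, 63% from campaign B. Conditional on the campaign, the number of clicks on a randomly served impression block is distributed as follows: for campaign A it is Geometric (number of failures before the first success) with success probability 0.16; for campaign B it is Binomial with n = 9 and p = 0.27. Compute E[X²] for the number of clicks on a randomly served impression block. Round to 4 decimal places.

27.1764

For each component E[X²] = Var + (mean)², giving A: 60.375; B: 7.6788.
Overall E[X²] = 0.37·60.375 + 0.63·7.6788 = 27.1764.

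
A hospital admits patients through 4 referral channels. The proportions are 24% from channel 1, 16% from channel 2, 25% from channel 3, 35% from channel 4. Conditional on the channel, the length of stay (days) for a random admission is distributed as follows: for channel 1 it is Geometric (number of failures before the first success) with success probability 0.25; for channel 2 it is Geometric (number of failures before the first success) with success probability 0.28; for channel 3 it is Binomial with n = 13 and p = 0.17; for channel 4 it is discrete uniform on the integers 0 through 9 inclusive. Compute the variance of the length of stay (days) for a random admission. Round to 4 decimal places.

8.6013

Per component, 1: μ=3, E[X²]=21; 2: μ=2.57143, E[X²]=15.7959; 3: μ=2.21, E[X²]=6.7184; 4: μ=4.5, E[X²]=28.5.
E[X] = 0.24·3 + 0.16·2.57143 + 0.25·2.21 + 0.35·4.5 = 3.25893.
E[X²] = 0.24·21 + 0.16·15.7959 + 0.25·6.7184 + 0.35·28.5 = 19.2219.
Var(X) = E[X²] − (E[X])² = 19.2219 − 10.6206 = 8.60133.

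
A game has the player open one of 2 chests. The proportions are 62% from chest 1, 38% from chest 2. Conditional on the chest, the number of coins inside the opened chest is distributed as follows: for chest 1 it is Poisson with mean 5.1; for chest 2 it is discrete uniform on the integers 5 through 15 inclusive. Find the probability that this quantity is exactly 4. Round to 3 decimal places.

0.107

Conditional on each chest, P(X = 4): 1: 0.171857; 2: 0.
By total probability, P(X = 4) = 0.62·0.171857 + 0.38·0 = 0.106551.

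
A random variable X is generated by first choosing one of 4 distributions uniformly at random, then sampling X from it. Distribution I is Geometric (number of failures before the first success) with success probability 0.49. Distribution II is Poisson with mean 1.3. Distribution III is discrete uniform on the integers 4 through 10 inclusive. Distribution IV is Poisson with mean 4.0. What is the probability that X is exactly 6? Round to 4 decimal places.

Conditional on each component, P(X = 6): I: 0.00862218; II: 0.00182703; III: 0.142857; IV: 0.104196.
By total probability, P(X = 6) = 0.25·0.00862218 + 0.25·0.00182703 + 0.25·0.142857 + 0.25·0.104196 = 0.0643755.

0.0644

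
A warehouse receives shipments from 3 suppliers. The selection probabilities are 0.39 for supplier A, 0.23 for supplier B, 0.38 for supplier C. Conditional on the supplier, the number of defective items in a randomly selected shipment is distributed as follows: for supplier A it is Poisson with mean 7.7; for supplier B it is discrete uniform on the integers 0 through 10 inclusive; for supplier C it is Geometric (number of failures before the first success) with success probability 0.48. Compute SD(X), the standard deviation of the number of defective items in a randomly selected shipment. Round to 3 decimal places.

3.827

Per component, A: μ=7.7, E[X²]=66.99; B: μ=5, E[X²]=35; C: μ=1.08333, E[X²]=3.43056.
E[X] = 0.39·7.7 + 0.23·5 + 0.38·1.08333 = 4.56467.
E[X²] = 0.39·66.99 + 0.23·35 + 0.38·3.43056 = 35.4797.
Var(X) = E[X²] − (E[X])² = 35.4797 − 20.8362 = 14.6435.
SD(X) = √14.6435 = 3.82669.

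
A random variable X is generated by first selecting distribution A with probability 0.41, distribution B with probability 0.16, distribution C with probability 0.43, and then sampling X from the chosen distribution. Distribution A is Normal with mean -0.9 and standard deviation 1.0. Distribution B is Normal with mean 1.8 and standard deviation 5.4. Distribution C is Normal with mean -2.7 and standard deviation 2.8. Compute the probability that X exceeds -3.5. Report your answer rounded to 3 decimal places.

0.805

Conditional on each component, P(X > -3.5): A: 0.995339; B: 0.836822; C: 0.612452.
By total probability, P(X > -3.5) = 0.41·0.995339 + 0.16·0.836822 + 0.43·0.612452 = 0.805335.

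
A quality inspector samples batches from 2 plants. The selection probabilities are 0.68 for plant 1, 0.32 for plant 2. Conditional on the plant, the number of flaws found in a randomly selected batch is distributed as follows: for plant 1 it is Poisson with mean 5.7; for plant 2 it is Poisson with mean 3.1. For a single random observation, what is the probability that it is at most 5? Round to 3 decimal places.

Conditional on each plant, P(X ≤ 5): 1: 0.494985; 2: 0.905666.
By total probability, P(X ≤ 5) = 0.68·0.494985 + 0.32·0.905666 = 0.626403.

0.626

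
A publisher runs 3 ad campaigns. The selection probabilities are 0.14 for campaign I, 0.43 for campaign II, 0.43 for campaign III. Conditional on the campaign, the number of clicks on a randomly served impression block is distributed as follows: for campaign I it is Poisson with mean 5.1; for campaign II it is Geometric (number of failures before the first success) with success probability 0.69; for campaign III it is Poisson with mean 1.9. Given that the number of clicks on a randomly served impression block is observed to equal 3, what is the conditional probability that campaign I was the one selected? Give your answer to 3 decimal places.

0.186

Likelihoods P(X=3 | ·): I: 0.13479; II: 0.0205558; III: 0.170982.
Posterior ∝ prior × likelihood. Numerator for I: 0.14·0.13479 = 0.0188706.
Normalizing constant: 0.14·0.13479 + 0.43·0.0205558 + 0.43·0.170982 = 0.101232.
P(I | observation) = 0.0188706 / 0.101232 = 0.18641.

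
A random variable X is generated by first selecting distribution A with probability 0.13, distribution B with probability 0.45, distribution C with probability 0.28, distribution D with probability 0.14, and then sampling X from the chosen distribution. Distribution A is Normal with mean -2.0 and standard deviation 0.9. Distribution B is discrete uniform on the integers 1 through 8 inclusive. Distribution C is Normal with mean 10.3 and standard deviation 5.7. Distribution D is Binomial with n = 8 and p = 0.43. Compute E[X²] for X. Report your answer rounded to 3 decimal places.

52.834

For each component E[X²] = Var + (mean)², giving A: 4.81; B: 25.5; C: 138.58; D: 13.7944.
Overall E[X²] = 0.13·4.81 + 0.45·25.5 + 0.28·138.58 + 0.14·13.7944 = 52.8339.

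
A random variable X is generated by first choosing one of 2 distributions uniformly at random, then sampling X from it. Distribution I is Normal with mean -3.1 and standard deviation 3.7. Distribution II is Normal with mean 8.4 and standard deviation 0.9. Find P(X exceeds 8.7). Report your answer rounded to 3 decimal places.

Conditional on each component, P(X > 8.7): I: 0.000713362; II: 0.369441.
By total probability, P(X > 8.7) = 0.5·0.000713362 + 0.5·0.369441 = 0.185077.

0.185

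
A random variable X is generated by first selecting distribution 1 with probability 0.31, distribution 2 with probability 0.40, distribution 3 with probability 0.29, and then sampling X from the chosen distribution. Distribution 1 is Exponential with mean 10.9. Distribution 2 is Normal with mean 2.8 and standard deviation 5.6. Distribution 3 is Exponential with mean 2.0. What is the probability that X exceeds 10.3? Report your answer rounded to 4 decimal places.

Conditional on each component, P(X > 10.3): 1: 0.388697; 2: 0.0902388; 3: 0.0057994.
By total probability, P(X > 10.3) = 0.31·0.388697 + 0.4·0.0902388 + 0.29·0.0057994 = 0.158274.

0.1583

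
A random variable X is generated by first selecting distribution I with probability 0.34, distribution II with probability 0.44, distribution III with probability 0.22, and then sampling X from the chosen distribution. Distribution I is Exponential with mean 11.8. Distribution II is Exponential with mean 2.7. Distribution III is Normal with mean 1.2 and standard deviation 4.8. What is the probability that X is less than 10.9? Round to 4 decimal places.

0.8525

Conditional on each component, P(X < 10.9): I: 0.602964; II: 0.98235; III: 0.978351.
By total probability, P(X < 10.9) = 0.34·0.602964 + 0.44·0.98235 + 0.22·0.978351 = 0.852479.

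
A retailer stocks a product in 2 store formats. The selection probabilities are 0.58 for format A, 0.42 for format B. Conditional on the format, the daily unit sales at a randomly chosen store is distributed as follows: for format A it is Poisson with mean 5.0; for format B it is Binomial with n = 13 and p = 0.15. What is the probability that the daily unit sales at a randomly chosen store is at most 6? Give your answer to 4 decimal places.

0.8615

Conditional on each format, P(X ≤ 6): A: 0.762183; B: 0.998732.
By total probability, P(X ≤ 6) = 0.58·0.762183 + 0.42·0.998732 = 0.861534.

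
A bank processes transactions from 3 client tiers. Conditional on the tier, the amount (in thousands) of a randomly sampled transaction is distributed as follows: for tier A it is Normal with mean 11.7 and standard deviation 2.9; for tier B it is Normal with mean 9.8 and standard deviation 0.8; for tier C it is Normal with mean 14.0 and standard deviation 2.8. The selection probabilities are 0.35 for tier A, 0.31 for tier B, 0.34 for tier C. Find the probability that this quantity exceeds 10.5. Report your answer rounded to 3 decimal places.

Conditional on each tier, P(X > 10.5): A: 0.660487; B: 0.190787; C: 0.89435.
By total probability, P(X > 10.5) = 0.35·0.660487 + 0.31·0.190787 + 0.34·0.89435 = 0.594394.

0.594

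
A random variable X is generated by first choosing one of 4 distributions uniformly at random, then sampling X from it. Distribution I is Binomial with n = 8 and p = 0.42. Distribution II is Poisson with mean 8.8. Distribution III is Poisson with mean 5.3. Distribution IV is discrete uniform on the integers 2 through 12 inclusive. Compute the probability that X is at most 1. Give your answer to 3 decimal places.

0.030

Conditional on each component, P(X ≤ 1): I: 0.0869946; II: 0.00147718; III: 0.031447; IV: 0.
By total probability, P(X ≤ 1) = 0.25·0.0869946 + 0.25·0.00147718 + 0.25·0.031447 + 0.25·0 = 0.0299797.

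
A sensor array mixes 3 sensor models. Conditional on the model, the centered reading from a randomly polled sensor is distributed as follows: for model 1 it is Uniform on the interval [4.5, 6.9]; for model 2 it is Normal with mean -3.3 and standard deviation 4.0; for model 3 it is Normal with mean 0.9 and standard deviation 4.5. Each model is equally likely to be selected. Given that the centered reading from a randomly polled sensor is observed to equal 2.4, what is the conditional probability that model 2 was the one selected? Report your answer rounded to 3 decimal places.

0.301

Likelihoods f(2.4 | ·): 1: 0; 2: 0.0361331; 3: 0.0838629.
Posterior ∝ prior × likelihood. Numerator for 2: 0.333333·0.0361331 = 0.0120444.
Normalizing constant: 0.333333·0 + 0.333333·0.0361331 + 0.333333·0.0838629 = 0.0399987.
P(2 | observation) = 0.0120444 / 0.0399987 = 0.301119.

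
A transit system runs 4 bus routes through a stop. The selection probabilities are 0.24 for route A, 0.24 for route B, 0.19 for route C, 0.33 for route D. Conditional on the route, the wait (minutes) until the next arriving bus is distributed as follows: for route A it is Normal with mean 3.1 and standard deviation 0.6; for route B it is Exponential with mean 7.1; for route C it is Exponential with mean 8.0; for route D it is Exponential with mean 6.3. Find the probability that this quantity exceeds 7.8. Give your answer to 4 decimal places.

0.2473

Conditional on each route, P(X > 7.8): A: 2.44249e-15; B: 0.33334; C: 0.377192; D: 0.289936.
By total probability, P(X > 7.8) = 0.24·2.44249e-15 + 0.24·0.33334 + 0.19·0.377192 + 0.33·0.289936 = 0.247347.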